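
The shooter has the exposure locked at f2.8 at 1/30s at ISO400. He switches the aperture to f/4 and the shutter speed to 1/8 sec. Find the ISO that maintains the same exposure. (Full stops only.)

Aperture: f/2.8 → f/4 — 1 stop narrower (darker).
Shutter speed: 1/30 → 1/15 → 1/8 — 2 stops slower (brighter).
Net change so far: 1 stop brighter. Offset with the ISO: 400 → 200.

ISO 200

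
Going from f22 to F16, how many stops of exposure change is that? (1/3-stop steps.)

f/22 → f/20 → f/18 → f/16 — count the steps: 3 third-stops = 1 stop.

1 stop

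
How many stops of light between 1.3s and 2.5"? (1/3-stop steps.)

1.3 → 1.6 → 2 → 2.5 — count the steps: 3 third-stops = 1 stop.

1 stop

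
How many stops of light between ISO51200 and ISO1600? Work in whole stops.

5 stops

51200 → 25600 → 12800 → 6400 → 3200 → 1600 — count the steps: 5 stops.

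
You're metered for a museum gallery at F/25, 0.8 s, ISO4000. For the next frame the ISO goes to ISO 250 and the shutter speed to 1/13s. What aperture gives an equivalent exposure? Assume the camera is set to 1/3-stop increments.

f/2

ISO: 4000 → 3200 → 2500 → 2000 → 1600 → 1250 → 1000 → 800 → 640 → 500 → 400 → 320 → 250 — 4 stops dropped (darker).
Shutter speed: 0.8 → 0.6 → 0.5 → 0.4 → 0.3 → 1/4 → 1/5 → 1/6 → 1/8 → 1/10 → 1/13 — 3 1/3 stops faster (darker).
Net change so far: 7 1/3 stops darker. Offset with the aperture: f/25 → f/22 → f/20 → f/18 → f/16 → f/14 → f/13 → f/11 → f/10 → f/9 → f/8 → f/7.1 → f/6.3 → f/5.6 → f/5 → f/4.5 → f/4 → f/3.5 → f/3.2 → f/2.8 → f/2.5 → f/2.2 → f/2.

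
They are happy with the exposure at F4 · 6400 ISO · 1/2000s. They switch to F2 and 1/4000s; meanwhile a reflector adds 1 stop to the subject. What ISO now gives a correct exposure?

ISO 1600

Scene light: 1 stop brighter.
Aperture: f/4 → f/2.8 → f/2 — 2 stops wider (brighter).
Shutter speed: 1/2000 → 1/4000 — 1 stop faster (darker).
Net so far: 2 stops brighter. ISO: 6400 → 3200 → 1600.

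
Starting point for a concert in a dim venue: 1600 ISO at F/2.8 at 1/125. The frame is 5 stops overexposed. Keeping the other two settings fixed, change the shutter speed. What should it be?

1/4000s

Overexposed by 5 stops → need 5 stops darker.
Shutter speed: 1/125 → 1/250 → 1/500 → 1/1000 → 1/2000 → 1/4000.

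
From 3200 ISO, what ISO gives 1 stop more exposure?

ISO 6400

ISO: 3200 → 6400 — 1 stop raised (brighter).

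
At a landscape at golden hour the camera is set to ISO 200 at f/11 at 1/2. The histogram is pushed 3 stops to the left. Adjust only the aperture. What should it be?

f/4

Underexposed by 3 stops → need 3 stops brighter.
Aperture: f/11 → f/8 → f/5.6 → f/4.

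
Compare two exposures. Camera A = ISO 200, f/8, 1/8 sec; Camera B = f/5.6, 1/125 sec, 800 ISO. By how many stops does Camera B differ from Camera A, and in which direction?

Aperture: f/8 → f/5.6 — 1 stop opened up (brighter).
Shutter speed: 1/8 → 1/15 → 1/30 → 1/60 → 1/125 — 4 stops shorter (darker).
ISO: 200 → 400 → 800 — 2 stops raised (brighter).
Net: +1 −4 +2 = −1 stop.

1 stop darker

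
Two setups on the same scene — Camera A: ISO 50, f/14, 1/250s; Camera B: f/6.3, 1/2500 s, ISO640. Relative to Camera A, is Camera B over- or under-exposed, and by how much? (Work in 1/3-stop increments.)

2 2/3 stops brighter

Aperture: f/14 → f/13 → f/11 → f/10 → f/9 → f/8 → f/7.1 → f/6.3 — 2 1/3 stops opened up (brighter).
Shutter speed: 1/250 → 1/320 → 1/400 → 1/500 → 1/640 → 1/800 → 1/1000 → 1/1250 → 1/1600 → 1/2000 → 1/2500 — 3 1/3 stops faster (darker).
ISO: 50 → 64 → 80 → 100 → 125 → 160 → 200 → 250 → 320 → 400 → 500 → 640 — 3 2/3 stops higher (brighter).
Net: +2 1/3 −3 1/3 +3 2/3 = +2 2/3 stops.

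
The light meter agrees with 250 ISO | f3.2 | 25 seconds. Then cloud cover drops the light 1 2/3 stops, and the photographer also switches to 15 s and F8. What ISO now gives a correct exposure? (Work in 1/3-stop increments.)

ISO 8000

Scene light: 1 2/3 stops darker.
Shutter speed: 25 → 20 → 15 — 2/3 stop shorter (darker).
Aperture: f/3.2 → f/3.5 → f/4 → f/4.5 → f/5 → f/5.6 → f/6.3 → f/7.1 → f/8 — 2 2/3 stops smaller aperture (darker).
Net so far: 5 stops darker. ISO: 250 → 320 → 400 → 500 → 640 → 800 → 1000 → 1250 → 1600 → 2000 → 2500 → 3200 → 4000 → 5000 → 6400 → 8000.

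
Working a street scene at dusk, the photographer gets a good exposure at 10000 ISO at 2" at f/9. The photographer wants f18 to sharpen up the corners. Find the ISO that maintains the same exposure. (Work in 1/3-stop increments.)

ISO 40000

Aperture: f/9 → f/10 → f/11 → f/13 → f/14 → f/16 → f/18 — 2 stops narrower (darker).
Need 2 stops brighter from the ISO: 10000 → 12800 → 16000 → 20000 → 25600 → 32000 → 40000.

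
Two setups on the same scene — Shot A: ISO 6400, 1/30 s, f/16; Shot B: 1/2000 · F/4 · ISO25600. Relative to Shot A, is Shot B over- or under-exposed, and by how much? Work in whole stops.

Aperture: f/16 → f/11 → f/8 → f/5.6 → f/4 — 4 stops opened up (brighter).
Shutter speed: 1/30 → 1/60 → 1/125 → 1/250 → 1/500 → 1/1000 → 1/2000 — 6 stops shorter (darker).
ISO: 6400 → 12800 → 25600 — 2 stops raised (brighter).
Net: +4 −6 +2 = 0 stops.

same exposure (0 stops)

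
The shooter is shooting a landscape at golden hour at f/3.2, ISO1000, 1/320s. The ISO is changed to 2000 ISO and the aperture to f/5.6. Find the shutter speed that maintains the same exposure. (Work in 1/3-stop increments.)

ISO: 1000 → 1250 → 1600 → 2000 — 1 stop higher (brighter).
Aperture: f/3.2 → f/3.5 → f/4 → f/4.5 → f/5 → f/5.6 — 1 2/3 stops narrower (darker).
Net change so far: 2/3 stop darker. Offset with the shutter speed: 1/320 → 1/250 → 1/200.

1/200s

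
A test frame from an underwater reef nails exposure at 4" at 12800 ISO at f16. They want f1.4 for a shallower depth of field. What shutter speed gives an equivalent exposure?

1/30s

Aperture: f/16 → f/11 → f/8 → f/5.6 → f/4 → f/2.8 → f/2 → f/1.4 — 7 stops larger aperture (brighter).
Need 7 stops darker from the shutter speed: 4 → 2 → 1 → 1/2 → 1/4 → 1/8 → 1/15 → 1/30.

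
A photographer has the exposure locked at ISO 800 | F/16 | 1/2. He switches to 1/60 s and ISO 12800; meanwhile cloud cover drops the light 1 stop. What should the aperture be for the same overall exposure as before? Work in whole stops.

Scene light: 1 stop darker.
Shutter speed: 1/2 → 1/4 → 1/8 → 1/15 → 1/30 → 1/60 — 5 stops faster (darker).
ISO: 800 → 1600 → 3200 → 6400 → 12800 — 4 stops higher (brighter).
Net so far: 2 stops darker. Aperture: f/16 → f/11 → f/8.

f/8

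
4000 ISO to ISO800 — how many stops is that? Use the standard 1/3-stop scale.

2 1/3 stops

4000 → 3200 → 2500 → 2000 → 1600 → 1250 → 1000 → 800 — count the steps: 7 third-stops = 2 1/3 stops.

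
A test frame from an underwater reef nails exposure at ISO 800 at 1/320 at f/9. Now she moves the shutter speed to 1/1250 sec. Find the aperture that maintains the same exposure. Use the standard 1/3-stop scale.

f/4.5

Shutter speed: 1/320 → 1/400 → 1/500 → 1/640 → 1/800 → 1/1000 → 1/1250 — 2 stops shorter (darker).
Need 2 stops brighter from the aperture: f/9 → f/8 → f/7.1 → f/6.3 → f/5.6 → f/5 → f/4.5.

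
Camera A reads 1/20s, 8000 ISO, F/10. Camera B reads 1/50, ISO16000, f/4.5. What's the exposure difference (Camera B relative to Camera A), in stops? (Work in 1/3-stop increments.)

2 stops brighter

Aperture: f/10 → f/9 → f/8 → f/7.1 → f/6.3 → f/5.6 → f/5 → f/4.5 — 2 1/3 stops larger aperture (brighter).
Shutter speed: 1/20 → 1/25 → 1/30 → 1/40 → 1/50 — 1 1/3 stops faster (darker).
ISO: 8000 → 10000 → 12800 → 16000 — 1 stop higher (brighter).
Net: +2 1/3 −1 1/3 +1 = +2 stops.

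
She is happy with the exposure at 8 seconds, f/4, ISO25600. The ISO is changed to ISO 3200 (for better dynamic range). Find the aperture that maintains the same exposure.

ISO: 25600 → 12800 → 6400 → 3200 — 3 stops lower (darker).
Need 3 stops brighter from the aperture: f/4 → f/2.8 → f/2 → f/1.4.

f/1.4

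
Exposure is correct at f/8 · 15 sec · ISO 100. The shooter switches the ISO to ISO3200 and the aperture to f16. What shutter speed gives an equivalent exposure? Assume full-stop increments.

ISO: 100 → 200 → 400 → 800 → 1600 → 3200 — 5 stops raised (brighter).
Aperture: f/8 → f/11 → f/16 — 2 stops stopped down (darker).
Net change so far: 3 stops brighter. Offset with the shutter speed: 15 → 8 → 4 → 2.

2 s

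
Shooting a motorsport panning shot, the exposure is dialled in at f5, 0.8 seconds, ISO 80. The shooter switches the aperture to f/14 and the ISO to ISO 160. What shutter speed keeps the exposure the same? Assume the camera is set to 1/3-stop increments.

Aperture: f/5 → f/5.6 → f/6.3 → f/7.1 → f/8 → f/9 → f/10 → f/11 → f/13 → f/14 — 3 stops stopped down (darker).
ISO: 80 → 100 → 125 → 160 — 1 stop higher (brighter).
Net change so far: 2 stops darker. Offset with the shutter speed: 0.8 → 1 → 1.3 → 1.6 → 2 → 2.5 → 3.2.

3.2 s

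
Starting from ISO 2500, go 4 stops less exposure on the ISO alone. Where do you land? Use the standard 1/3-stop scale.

ISO 160

ISO: 2500 → 2000 → 1600 → 1250 → 1000 → 800 → 640 → 500 → 400 → 320 → 250 → 200 → 160 — 4 stops lower (darker).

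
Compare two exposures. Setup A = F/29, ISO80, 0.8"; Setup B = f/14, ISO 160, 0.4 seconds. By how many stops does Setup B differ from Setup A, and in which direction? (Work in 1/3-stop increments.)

Aperture: f/29 → f/25 → f/22 → f/20 → f/18 → f/16 → f/14 — 2 stops opened up (brighter).
Shutter speed: 0.8 → 0.6 → 0.5 → 0.4 — 1 stop shorter (darker).
ISO: 80 → 100 → 125 → 160 — 1 stop raised (brighter).
Net: +2 −1 +1 = +2 stops.

2 stops brighter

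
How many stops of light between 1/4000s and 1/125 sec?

1/4000 → 1/2000 → 1/1000 → 1/500 → 1/250 → 1/125 — count the steps: 5 stops.

5 stops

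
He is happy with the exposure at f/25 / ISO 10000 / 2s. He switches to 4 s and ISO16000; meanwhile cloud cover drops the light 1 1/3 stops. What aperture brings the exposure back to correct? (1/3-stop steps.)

Scene light: 1 1/3 stops darker.
Shutter speed: 2 → 2.5 → 3.2 → 4 — 1 stop longer (brighter).
ISO: 10000 → 12800 → 16000 — 2/3 stop raised (brighter).
Net so far: 1/3 stop brighter. Aperture: f/25 → f/29.

f/29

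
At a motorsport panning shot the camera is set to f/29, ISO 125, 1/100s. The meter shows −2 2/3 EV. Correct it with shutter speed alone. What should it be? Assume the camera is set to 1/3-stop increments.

1/15s

Underexposed by 2 2/3 stops → need 2 2/3 stops brighter.
Shutter speed: 1/100 → 1/80 → 1/60 → 1/50 → 1/40 → 1/30 → 1/25 → 1/20 → 1/15.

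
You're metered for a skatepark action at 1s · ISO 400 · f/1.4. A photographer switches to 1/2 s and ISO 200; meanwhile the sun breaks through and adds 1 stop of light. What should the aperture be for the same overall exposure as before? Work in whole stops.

Scene light: 1 stop brighter.
Shutter speed: 1 → 1/2 — 1 stop faster (darker).
ISO: 400 → 200 — 1 stop lower (darker).
Net so far: 1 stop darker. Aperture: f/1.4 → f/1.0.

f/1.0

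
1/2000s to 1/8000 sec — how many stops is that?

1/2000 → 1/4000 → 1/8000 — count the steps: 2 stops.

2 stops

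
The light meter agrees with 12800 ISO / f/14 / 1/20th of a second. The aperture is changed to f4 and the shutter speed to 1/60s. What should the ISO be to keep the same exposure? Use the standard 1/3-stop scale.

ISO 3200

Aperture: f/14 → f/13 → f/11 → f/10 → f/9 → f/8 → f/7.1 → f/6.3 → f/5.6 → f/5 → f/4.5 → f/4 — 3 2/3 stops wider (brighter).
Shutter speed: 1/20 → 1/25 → 1/30 → 1/40 → 1/50 → 1/60 — 1 2/3 stops faster (darker).
Net change so far: 2 stops brighter. Offset with the ISO: 12800 → 10000 → 8000 → 6400 → 5000 → 4000 → 3200.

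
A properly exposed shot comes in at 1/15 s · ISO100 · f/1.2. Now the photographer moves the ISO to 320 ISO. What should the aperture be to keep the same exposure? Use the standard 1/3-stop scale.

ISO: 100 → 125 → 160 → 200 → 250 → 320 — 1 2/3 stops raised (brighter).
Need 1 2/3 stops darker from the aperture: f/1.2 → f/1.4 → f/1.6 → f/1.8 → f/2 → f/2.2.

f/2.2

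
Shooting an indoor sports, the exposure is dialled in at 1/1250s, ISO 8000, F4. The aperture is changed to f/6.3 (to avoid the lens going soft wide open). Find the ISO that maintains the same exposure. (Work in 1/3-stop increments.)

ISO 20000

Aperture: f/4 → f/4.5 → f/5 → f/5.6 → f/6.3 — 1 1/3 stops narrower (darker).
Need 1 1/3 stops brighter from the ISO: 8000 → 10000 → 12800 → 16000 → 20000.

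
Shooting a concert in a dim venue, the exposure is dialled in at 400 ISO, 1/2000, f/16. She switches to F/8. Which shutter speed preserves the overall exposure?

Aperture: f/16 → f/11 → f/8 — 2 stops larger aperture (brighter).
Need 2 stops darker from the shutter speed: 1/2000 → 1/4000 → 1/8000.

1/8000s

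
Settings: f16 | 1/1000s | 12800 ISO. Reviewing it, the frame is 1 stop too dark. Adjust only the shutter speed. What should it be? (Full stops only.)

Underexposed by 1 stop → need 1 stop brighter.
Shutter speed: 1/1000 → 1/500.

1/500s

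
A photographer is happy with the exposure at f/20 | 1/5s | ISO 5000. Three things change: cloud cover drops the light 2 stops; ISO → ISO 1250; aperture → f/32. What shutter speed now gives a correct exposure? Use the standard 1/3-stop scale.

Scene light: 2 stops darker.
ISO: 5000 → 4000 → 3200 → 2500 → 2000 → 1600 → 1250 — 2 stops dropped (darker).
Aperture: f/20 → f/22 → f/25 → f/29 → f/32 — 1 1/3 stops narrower (darker).
Net so far: 5 1/3 stops darker. Shutter speed: 1/5 → 1/4 → 0.3 → 0.4 → 0.5 → 0.6 → 0.8 → 1 → 1.3 → 1.6 → 2 → 2.5 → 3.2 → 4 → 5 → 6 → 8.

8 s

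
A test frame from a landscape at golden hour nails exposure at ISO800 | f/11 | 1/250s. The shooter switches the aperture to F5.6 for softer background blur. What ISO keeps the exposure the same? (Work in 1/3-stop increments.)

ISO 200

Aperture: f/11 → f/10 → f/9 → f/8 → f/7.1 → f/6.3 → f/5.6 — 2 stops larger aperture (brighter).
Need 2 stops darker from the ISO: 800 → 640 → 500 → 400 → 320 → 250 → 200.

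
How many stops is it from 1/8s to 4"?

1/8 → 1/4 → 1/2 → 1 → 2 → 4 — count the steps: 5 stops.

5 stops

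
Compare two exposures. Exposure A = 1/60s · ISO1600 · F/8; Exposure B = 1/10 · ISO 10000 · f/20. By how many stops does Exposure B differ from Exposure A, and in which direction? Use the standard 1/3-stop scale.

2 2/3 stops brighter

Aperture: f/8 → f/9 → f/10 → f/11 → f/13 → f/14 → f/16 → f/18 → f/20 — 2 2/3 stops smaller aperture (darker).
Shutter speed: 1/60 → 1/50 → 1/40 → 1/30 → 1/25 → 1/20 → 1/15 → 1/13 → 1/10 — 2 2/3 stops slower (brighter).
ISO: 1600 → 2000 → 2500 → 3200 → 4000 → 5000 → 6400 → 8000 → 10000 — 2 2/3 stops raised (brighter).
Net: −2 2/3 +2 2/3 +2 2/3 = +2 2/3 stops.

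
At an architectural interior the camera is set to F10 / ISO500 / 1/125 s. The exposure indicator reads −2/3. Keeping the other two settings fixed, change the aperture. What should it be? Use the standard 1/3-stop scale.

Underexposed by 2/3 stop → need 2/3 stop brighter.
Aperture: f/10 → f/9 → f/8.

f/8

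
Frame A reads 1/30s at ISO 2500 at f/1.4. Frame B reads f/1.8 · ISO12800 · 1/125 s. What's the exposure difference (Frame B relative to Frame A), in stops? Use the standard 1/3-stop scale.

Aperture: f/1.4 → f/1.6 → f/1.8 — 2/3 stop stopped down (darker).
Shutter speed: 1/30 → 1/40 → 1/50 → 1/60 → 1/80 → 1/100 → 1/125 — 2 stops shorter (darker).
ISO: 2500 → 3200 → 4000 → 5000 → 6400 → 8000 → 10000 → 12800 — 2 1/3 stops raised (brighter).
Net: −2/3 −2 +2 1/3 = −1/3 stops.

1/3 stop darker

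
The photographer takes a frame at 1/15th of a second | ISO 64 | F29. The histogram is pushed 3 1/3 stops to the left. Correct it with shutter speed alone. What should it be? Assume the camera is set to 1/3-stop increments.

Underexposed by 3 1/3 stops → need 3 1/3 stops brighter.
Shutter speed: 1/15 → 1/13 → 1/10 → 1/8 → 1/6 → 1/5 → 1/4 → 0.3 → 0.4 → 0.5 → 0.6.

0.6 s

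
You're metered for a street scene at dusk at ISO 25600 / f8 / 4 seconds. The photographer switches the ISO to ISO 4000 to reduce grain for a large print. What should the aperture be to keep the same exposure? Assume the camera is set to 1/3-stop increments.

ISO: 25600 → 20000 → 16000 → 12800 → 10000 → 8000 → 6400 → 5000 → 4000 — 2 2/3 stops lower (darker).
Need 2 2/3 stops brighter from the aperture: f/8 → f/7.1 → f/6.3 → f/5.6 → f/5 → f/4.5 → f/4 → f/3.5 → f/3.2.

f/3.2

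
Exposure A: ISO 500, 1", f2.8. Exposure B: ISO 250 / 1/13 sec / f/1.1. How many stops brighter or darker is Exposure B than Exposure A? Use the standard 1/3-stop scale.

2 stops darker

Aperture: f/2.8 → f/2.5 → f/2.2 → f/2 → f/1.8 → f/1.6 → f/1.4 → f/1.2 → f/1.1 — 2 2/3 stops larger aperture (brighter).
Shutter speed: 1 → 0.8 → 0.6 → 0.5 → 0.4 → 0.3 → 1/4 → 1/5 → 1/6 → 1/8 → 1/10 → 1/13 — 3 2/3 stops faster (darker).
ISO: 500 → 400 → 320 → 250 — 1 stop dropped (darker).
Net: +2 2/3 −3 2/3 −1 = −2 stops.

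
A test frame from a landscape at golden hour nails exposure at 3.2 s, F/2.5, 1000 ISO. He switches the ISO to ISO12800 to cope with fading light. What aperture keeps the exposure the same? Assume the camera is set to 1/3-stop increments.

ISO: 1000 → 1250 → 1600 → 2000 → 2500 → 3200 → 4000 → 5000 → 6400 → 8000 → 10000 → 12800 — 3 2/3 stops higher (brighter).
Need 3 2/3 stops darker from the aperture: f/2.5 → f/2.8 → f/3.2 → f/3.5 → f/4 → f/4.5 → f/5 → f/5.6 → f/6.3 → f/7.1 → f/8 → f/9.

f/9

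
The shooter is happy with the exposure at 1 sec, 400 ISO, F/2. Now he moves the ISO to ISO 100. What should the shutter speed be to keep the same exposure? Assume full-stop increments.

ISO: 400 → 200 → 100 — 2 stops lower (darker).
Need 2 stops brighter from the shutter speed: 1 → 2 → 4.

4 s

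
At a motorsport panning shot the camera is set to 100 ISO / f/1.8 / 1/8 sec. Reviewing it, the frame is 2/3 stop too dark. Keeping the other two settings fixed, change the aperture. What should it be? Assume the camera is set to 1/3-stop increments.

f/1.4

Underexposed by 2/3 stop → need 2/3 stop brighter.
Aperture: f/1.8 → f/1.6 → f/1.4.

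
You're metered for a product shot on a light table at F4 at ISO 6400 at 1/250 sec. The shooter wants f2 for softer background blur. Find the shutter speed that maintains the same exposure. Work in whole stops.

Aperture: f/4 → f/2.8 → f/2 — 2 stops opened up (brighter).
Need 2 stops darker from the shutter speed: 1/250 → 1/500 → 1/1000.

1/1000s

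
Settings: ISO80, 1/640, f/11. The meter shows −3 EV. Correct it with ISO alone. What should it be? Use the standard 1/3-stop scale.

Underexposed by 3 stops → need 3 stops brighter.
ISO: 80 → 100 → 125 → 160 → 200 → 250 → 320 → 400 → 500 → 640.

ISO 640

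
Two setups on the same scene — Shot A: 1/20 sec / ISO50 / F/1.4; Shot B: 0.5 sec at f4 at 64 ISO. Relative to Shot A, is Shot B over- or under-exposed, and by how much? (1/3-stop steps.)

2/3 stop brighter

Aperture: f/1.4 → f/1.6 → f/1.8 → f/2 → f/2.2 → f/2.5 → f/2.8 → f/3.2 → f/3.5 → f/4 — 3 stops narrower (darker).
Shutter speed: 1/20 → 1/15 → 1/13 → 1/10 → 1/8 → 1/6 → 1/5 → 1/4 → 0.3 → 0.4 → 0.5 — 3 1/3 stops longer (brighter).
ISO: 50 → 64 — 1/3 stop raised (brighter).
Net: −3 +3 1/3 +1/3 = +2/3 stops.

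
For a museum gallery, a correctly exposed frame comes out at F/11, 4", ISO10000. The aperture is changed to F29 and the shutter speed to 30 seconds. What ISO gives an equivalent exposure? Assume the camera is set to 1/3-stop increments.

ISO 8000

Aperture: f/11 → f/13 → f/14 → f/16 → f/18 → f/20 → f/22 → f/25 → f/29 — 2 2/3 stops smaller aperture (darker).
Shutter speed: 4 → 5 → 6 → 8 → 10 → 13 → 15 → 20 → 25 → 30 — 3 stops longer (brighter).
Net change so far: 1/3 stop brighter. Offset with the ISO: 10000 → 8000.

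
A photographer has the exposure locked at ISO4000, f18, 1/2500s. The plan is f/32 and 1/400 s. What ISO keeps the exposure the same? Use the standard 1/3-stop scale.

ISO 2000

Aperture: f/18 → f/20 → f/22 → f/25 → f/29 → f/32 — 1 2/3 stops narrower (darker).
Shutter speed: 1/2500 → 1/2000 → 1/1600 → 1/1250 → 1/1000 → 1/800 → 1/640 → 1/500 → 1/400 — 2 2/3 stops slower (brighter).
Net change so far: 1 stop brighter. Offset with the ISO: 4000 → 3200 → 2500 → 2000.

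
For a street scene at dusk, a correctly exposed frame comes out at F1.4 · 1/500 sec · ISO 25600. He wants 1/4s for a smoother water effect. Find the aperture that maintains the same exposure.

Shutter speed: 1/500 → 1/250 → 1/125 → 1/60 → 1/30 → 1/15 → 1/8 → 1/4 — 7 stops longer (brighter).
Need 7 stops darker from the aperture: f/1.4 → f/2 → f/2.8 → f/4 → f/5.6 → f/8 → f/11 → f/16.

f/16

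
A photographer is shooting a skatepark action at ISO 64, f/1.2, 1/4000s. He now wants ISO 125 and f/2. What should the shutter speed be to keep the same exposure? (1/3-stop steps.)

1/3200s

ISO: 64 → 80 → 100 → 125 — 1 stop higher (brighter).
Aperture: f/1.2 → f/1.4 → f/1.6 → f/1.8 → f/2 — 1 1/3 stops stopped down (darker).
Net change so far: 1/3 stop darker. Offset with the shutter speed: 1/4000 → 1/3200.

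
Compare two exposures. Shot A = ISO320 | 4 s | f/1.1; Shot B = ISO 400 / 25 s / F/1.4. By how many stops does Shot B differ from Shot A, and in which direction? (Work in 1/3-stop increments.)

Aperture: f/1.1 → f/1.2 → f/1.4 — 2/3 stop narrower (darker).
Shutter speed: 4 → 5 → 6 → 8 → 10 → 13 → 15 → 20 → 25 — 2 2/3 stops longer (brighter).
ISO: 320 → 400 — 1/3 stop higher (brighter).
Net: −2/3 +2 2/3 +1/3 = +2 1/3 stops.

2 1/3 stops brighter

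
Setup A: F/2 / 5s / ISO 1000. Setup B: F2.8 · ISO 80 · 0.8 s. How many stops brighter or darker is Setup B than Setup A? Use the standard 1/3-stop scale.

Aperture: f/2 → f/2.2 → f/2.5 → f/2.8 — 1 stop smaller aperture (darker).
Shutter speed: 5 → 4 → 3.2 → 2.5 → 2 → 1.6 → 1.3 → 1 → 0.8 — 2 2/3 stops faster (darker).
ISO: 1000 → 800 → 640 → 500 → 400 → 320 → 250 → 200 → 160 → 125 → 100 → 80 — 3 2/3 stops lower (darker).
Net: −1 −2 2/3 −3 2/3 = −7 1/3 stops.

7 1/3 stops darker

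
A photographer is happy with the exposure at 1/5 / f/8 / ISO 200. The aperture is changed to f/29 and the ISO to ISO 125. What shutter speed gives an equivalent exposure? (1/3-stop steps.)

4 s

Aperture: f/8 → f/9 → f/10 → f/11 → f/13 → f/14 → f/16 → f/18 → f/20 → f/22 → f/25 → f/29 — 3 2/3 stops narrower (darker).
ISO: 200 → 160 → 125 — 2/3 stop lower (darker).
Net change so far: 4 1/3 stops darker. Offset with the shutter speed: 1/5 → 1/4 → 0.3 → 0.4 → 0.5 → 0.6 → 0.8 → 1 → 1.3 → 1.6 → 2 → 2.5 → 3.2 → 4.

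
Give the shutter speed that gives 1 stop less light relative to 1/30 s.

1/60s

Shutter speed: 1/30 → 1/60 — 1 stop shorter (darker).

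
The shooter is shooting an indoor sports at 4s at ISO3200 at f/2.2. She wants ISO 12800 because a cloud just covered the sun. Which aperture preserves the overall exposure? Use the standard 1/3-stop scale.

f/4.5

ISO: 3200 → 4000 → 5000 → 6400 → 8000 → 10000 → 12800 — 2 stops higher (brighter).
Need 2 stops darker from the aperture: f/2.2 → f/2.5 → f/2.8 → f/3.2 → f/3.5 → f/4 → f/4.5.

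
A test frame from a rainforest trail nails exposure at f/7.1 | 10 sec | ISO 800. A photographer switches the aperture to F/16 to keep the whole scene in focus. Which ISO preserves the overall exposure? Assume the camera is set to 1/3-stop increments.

Aperture: f/7.1 → f/8 → f/9 → f/10 → f/11 → f/13 → f/14 → f/16 — 2 1/3 stops narrower (darker).
Need 2 1/3 stops brighter from the ISO: 800 → 1000 → 1250 → 1600 → 2000 → 2500 → 3200 → 4000.

ISO 4000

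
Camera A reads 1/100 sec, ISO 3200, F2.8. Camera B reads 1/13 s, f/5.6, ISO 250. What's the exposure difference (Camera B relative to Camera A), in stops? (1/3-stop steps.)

Aperture: f/2.8 → f/3.2 → f/3.5 → f/4 → f/4.5 → f/5 → f/5.6 — 2 stops stopped down (darker).
Shutter speed: 1/100 → 1/80 → 1/60 → 1/50 → 1/40 → 1/30 → 1/25 → 1/20 → 1/15 → 1/13 — 3 stops slower (brighter).
ISO: 3200 → 2500 → 2000 → 1600 → 1250 → 1000 → 800 → 640 → 500 → 400 → 320 → 250 — 3 2/3 stops lower (darker).
Net: −2 +3 −3 2/3 = −2 2/3 stops.

2 2/3 stops darker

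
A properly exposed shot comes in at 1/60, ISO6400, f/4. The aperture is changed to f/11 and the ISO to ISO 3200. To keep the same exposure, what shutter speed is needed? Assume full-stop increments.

1/4s

Aperture: f/4 → f/5.6 → f/8 → f/11 — 3 stops stopped down (darker).
ISO: 6400 → 3200 — 1 stop dropped (darker).
Net change so far: 4 stops darker. Offset with the shutter speed: 1/60 → 1/30 → 1/15 → 1/8 → 1/4.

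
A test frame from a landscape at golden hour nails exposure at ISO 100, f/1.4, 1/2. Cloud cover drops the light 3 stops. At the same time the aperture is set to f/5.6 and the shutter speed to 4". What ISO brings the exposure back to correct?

Scene light: 3 stops darker.
Aperture: f/1.4 → f/2 → f/2.8 → f/4 → f/5.6 — 4 stops stopped down (darker).
Shutter speed: 1/2 → 1 → 2 → 4 — 3 stops slower (brighter).
Net so far: 4 stops darker. ISO: 100 → 200 → 400 → 800 → 1600.

ISO 1600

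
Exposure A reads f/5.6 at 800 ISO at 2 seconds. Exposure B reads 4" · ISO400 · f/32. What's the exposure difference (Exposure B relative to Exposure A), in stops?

5 stops darker

Aperture: f/5.6 → f/8 → f/11 → f/16 → f/22 → f/32 — 5 stops smaller aperture (darker).
Shutter speed: 2 → 4 — 1 stop slower (brighter).
ISO: 800 → 400 — 1 stop lower (darker).
Net: −5 +1 −1 = −5 stops.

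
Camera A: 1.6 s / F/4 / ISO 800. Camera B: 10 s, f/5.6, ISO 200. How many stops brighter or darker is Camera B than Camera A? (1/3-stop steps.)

1/3 stop darker

Aperture: f/4 → f/4.5 → f/5 → f/5.6 — 1 stop narrower (darker).
Shutter speed: 1.6 → 2 → 2.5 → 3.2 → 4 → 5 → 6 → 8 → 10 — 2 2/3 stops longer (brighter).
ISO: 800 → 640 → 500 → 400 → 320 → 250 → 200 — 2 stops lower (darker).
Net: −1 +2 2/3 −2 = −1/3 stops.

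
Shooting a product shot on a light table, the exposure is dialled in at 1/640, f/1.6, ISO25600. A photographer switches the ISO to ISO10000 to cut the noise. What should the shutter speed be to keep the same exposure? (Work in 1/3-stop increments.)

1/250s

ISO: 25600 → 20000 → 16000 → 12800 → 10000 — 1 1/3 stops dropped (darker).
Need 1 1/3 stops brighter from the shutter speed: 1/640 → 1/500 → 1/400 → 1/320 → 1/250.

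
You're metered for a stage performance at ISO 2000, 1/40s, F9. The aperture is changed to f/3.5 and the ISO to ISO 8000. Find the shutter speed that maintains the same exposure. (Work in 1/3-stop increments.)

Aperture: f/9 → f/8 → f/7.1 → f/6.3 → f/5.6 → f/5 → f/4.5 → f/4 → f/3.5 — 2 2/3 stops wider (brighter).
ISO: 2000 → 2500 → 3200 → 4000 → 5000 → 6400 → 8000 — 2 stops higher (brighter).
Net change so far: 4 2/3 stops brighter. Offset with the shutter speed: 1/40 → 1/50 → 1/60 → 1/80 → 1/100 → 1/125 → 1/160 → 1/200 → 1/250 → 1/320 → 1/400 → 1/500 → 1/640 → 1/800 → 1/1000.

1/1000s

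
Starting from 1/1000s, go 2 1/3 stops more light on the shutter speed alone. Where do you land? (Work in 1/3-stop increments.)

1/200s

Shutter speed: 1/1000 → 1/800 → 1/640 → 1/500 → 1/400 → 1/320 → 1/250 → 1/200 — 2 1/3 stops longer (brighter).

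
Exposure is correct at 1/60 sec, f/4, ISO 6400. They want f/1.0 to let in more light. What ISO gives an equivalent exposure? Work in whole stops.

ISO 400

Aperture: f/4 → f/2.8 → f/2 → f/1.4 → f/1.0 — 4 stops wider (brighter).
Need 4 stops darker from the ISO: 6400 → 3200 → 1600 → 800 → 400.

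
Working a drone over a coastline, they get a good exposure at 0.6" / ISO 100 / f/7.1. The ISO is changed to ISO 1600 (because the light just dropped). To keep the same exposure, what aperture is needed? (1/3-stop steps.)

ISO: 100 → 125 → 160 → 200 → 250 → 320 → 400 → 500 → 640 → 800 → 1000 → 1250 → 1600 — 4 stops raised (brighter).
Need 4 stops darker from the aperture: f/7.1 → f/8 → f/9 → f/10 → f/11 → f/13 → f/14 → f/16 → f/18 → f/20 → f/22 → f/25 → f/29.

f/29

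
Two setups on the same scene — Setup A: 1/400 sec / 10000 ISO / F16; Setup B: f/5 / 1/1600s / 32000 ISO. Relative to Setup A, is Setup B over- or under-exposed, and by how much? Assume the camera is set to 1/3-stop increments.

Aperture: f/16 → f/14 → f/13 → f/11 → f/10 → f/9 → f/8 → f/7.1 → f/6.3 → f/5.6 → f/5 — 3 1/3 stops wider (brighter).
Shutter speed: 1/400 → 1/500 → 1/640 → 1/800 → 1/1000 → 1/1250 → 1/1600 — 2 stops faster (darker).
ISO: 10000 → 12800 → 16000 → 20000 → 25600 → 32000 — 1 2/3 stops higher (brighter).
Net: +3 1/3 −2 +1 2/3 = +3 stops.

3 stops brighter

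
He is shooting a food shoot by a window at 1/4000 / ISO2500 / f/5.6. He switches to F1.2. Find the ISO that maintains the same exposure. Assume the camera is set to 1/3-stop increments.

ISO 125

Aperture: f/5.6 → f/5 → f/4.5 → f/4 → f/3.5 → f/3.2 → f/2.8 → f/2.5 → f/2.2 → f/2 → f/1.8 → f/1.6 → f/1.4 → f/1.2 — 4 1/3 stops wider (brighter).
Need 4 1/3 stops darker from the ISO: 2500 → 2000 → 1600 → 1250 → 1000 → 800 → 640 → 500 → 400 → 320 → 250 → 200 → 160 → 125.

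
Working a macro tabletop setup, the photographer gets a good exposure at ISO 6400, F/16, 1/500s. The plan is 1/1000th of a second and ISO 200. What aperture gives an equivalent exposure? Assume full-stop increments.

f/2

Shutter speed: 1/500 → 1/1000 — 1 stop shorter (darker).
ISO: 6400 → 3200 → 1600 → 800 → 400 → 200 — 5 stops dropped (darker).
Net change so far: 6 stops darker. Offset with the aperture: f/16 → f/11 → f/8 → f/5.6 → f/4 → f/2.8 → f/2.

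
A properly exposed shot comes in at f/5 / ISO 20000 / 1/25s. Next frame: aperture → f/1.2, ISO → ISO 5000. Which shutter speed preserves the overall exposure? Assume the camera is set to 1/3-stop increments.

Aperture: f/5 → f/4.5 → f/4 → f/3.5 → f/3.2 → f/2.8 → f/2.5 → f/2.2 → f/2 → f/1.8 → f/1.6 → f/1.4 → f/1.2 — 4 stops opened up (brighter).
ISO: 20000 → 16000 → 12800 → 10000 → 8000 → 6400 → 5000 — 2 stops dropped (darker).
Net change so far: 2 stops brighter. Offset with the shutter speed: 1/25 → 1/30 → 1/40 → 1/50 → 1/60 → 1/80 → 1/100.

1/100s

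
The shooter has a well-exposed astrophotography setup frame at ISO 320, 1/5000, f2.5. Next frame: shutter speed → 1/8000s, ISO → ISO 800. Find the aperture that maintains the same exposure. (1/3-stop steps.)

f/3.2

Shutter speed: 1/5000 → 1/6400 → 1/8000 — 2/3 stop faster (darker).
ISO: 320 → 400 → 500 → 640 → 800 — 1 1/3 stops higher (brighter).
Net change so far: 2/3 stop brighter. Offset with the aperture: f/2.5 → f/2.8 → f/3.2.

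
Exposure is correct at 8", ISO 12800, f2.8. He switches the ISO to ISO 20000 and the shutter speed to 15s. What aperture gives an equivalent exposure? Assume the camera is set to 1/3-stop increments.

f/5

ISO: 12800 → 16000 → 20000 — 2/3 stop raised (brighter).
Shutter speed: 8 → 10 → 13 → 15 — 1 stop slower (brighter).
Net change so far: 1 2/3 stops brighter. Offset with the aperture: f/2.8 → f/3.2 → f/3.5 → f/4 → f/4.5 → f/5.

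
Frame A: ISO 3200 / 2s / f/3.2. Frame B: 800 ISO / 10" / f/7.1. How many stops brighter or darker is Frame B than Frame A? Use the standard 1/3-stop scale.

2 stops darker

Aperture: f/3.2 → f/3.5 → f/4 → f/4.5 → f/5 → f/5.6 → f/6.3 → f/7.1 — 2 1/3 stops stopped down (darker).
Shutter speed: 2 → 2.5 → 3.2 → 4 → 5 → 6 → 8 → 10 — 2 1/3 stops longer (brighter).
ISO: 3200 → 2500 → 2000 → 1600 → 1250 → 1000 → 800 — 2 stops dropped (darker).
Net: −2 1/3 +2 1/3 −2 = −2 stops.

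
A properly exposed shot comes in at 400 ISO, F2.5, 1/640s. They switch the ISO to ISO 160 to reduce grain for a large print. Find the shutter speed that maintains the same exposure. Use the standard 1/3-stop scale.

1/250s

ISO: 400 → 320 → 250 → 200 → 160 — 1 1/3 stops dropped (darker).
Need 1 1/3 stops brighter from the shutter speed: 1/640 → 1/500 → 1/400 → 1/320 → 1/250.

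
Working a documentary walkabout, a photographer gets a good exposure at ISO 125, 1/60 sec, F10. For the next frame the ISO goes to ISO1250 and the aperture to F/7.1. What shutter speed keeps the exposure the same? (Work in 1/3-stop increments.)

ISO: 125 → 160 → 200 → 250 → 320 → 400 → 500 → 640 → 800 → 1000 → 1250 — 3 1/3 stops higher (brighter).
Aperture: f/10 → f/9 → f/8 → f/7.1 — 1 stop larger aperture (brighter).
Net change so far: 4 1/3 stops brighter. Offset with the shutter speed: 1/60 → 1/80 → 1/100 → 1/125 → 1/160 → 1/200 → 1/250 → 1/320 → 1/400 → 1/500 → 1/640 → 1/800 → 1/1000 → 1/1250.

1/1250s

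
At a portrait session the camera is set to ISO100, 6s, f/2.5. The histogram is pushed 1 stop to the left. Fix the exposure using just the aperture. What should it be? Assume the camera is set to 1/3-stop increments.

Underexposed by 1 stop → need 1 stop brighter.
Aperture: f/2.5 → f/2.2 → f/2 → f/1.8.

f/1.8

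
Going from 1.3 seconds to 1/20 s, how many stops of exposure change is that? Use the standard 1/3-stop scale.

4 2/3 stops

1.3 → 1 → 0.8 → 0.6 → 0.5 → 0.4 → 0.3 → 1/4 → 1/5 → 1/6 → 1/8 → 1/10 → 1/13 → 1/15 → 1/20 — count the steps: 14 third-stops = 4 2/3 stops.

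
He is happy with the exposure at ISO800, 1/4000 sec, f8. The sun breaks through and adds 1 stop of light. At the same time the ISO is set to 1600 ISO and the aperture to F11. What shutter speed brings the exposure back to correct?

1/8000s

Scene light: 1 stop brighter.
ISO: 800 → 1600 — 1 stop raised (brighter).
Aperture: f/8 → f/11 — 1 stop stopped down (darker).
Net so far: 1 stop brighter. Shutter speed: 1/4000 → 1/8000.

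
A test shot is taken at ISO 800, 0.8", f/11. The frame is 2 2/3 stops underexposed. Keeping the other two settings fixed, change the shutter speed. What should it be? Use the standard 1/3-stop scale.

Underexposed by 2 2/3 stops → need 2 2/3 stops brighter.
Shutter speed: 0.8 → 1 → 1.3 → 1.6 → 2 → 2.5 → 3.2 → 4 → 5.

5 s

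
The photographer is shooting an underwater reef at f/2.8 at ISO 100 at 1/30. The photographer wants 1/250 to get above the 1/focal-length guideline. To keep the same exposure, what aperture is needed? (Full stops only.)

f/1.0

Shutter speed: 1/30 → 1/60 → 1/125 → 1/250 — 3 stops shorter (darker).
Need 3 stops brighter from the aperture: f/2.8 → f/2 → f/1.4 → f/1.0.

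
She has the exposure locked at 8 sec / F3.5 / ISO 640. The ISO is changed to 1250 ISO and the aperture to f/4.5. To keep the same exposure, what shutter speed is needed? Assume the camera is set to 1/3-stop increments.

ISO: 640 → 800 → 1000 → 1250 — 1 stop raised (brighter).
Aperture: f/3.5 → f/4 → f/4.5 — 2/3 stop narrower (darker).
Net change so far: 1/3 stop brighter. Offset with the shutter speed: 8 → 6.

6 s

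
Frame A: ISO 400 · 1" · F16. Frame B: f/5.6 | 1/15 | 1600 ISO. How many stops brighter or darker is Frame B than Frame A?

1 stop brighter

Aperture: f/16 → f/11 → f/8 → f/5.6 — 3 stops wider (brighter).
Shutter speed: 1 → 1/2 → 1/4 → 1/8 → 1/15 — 4 stops faster (darker).
ISO: 400 → 800 → 1600 — 2 stops raised (brighter).
Net: +3 −4 +2 = +1 stop.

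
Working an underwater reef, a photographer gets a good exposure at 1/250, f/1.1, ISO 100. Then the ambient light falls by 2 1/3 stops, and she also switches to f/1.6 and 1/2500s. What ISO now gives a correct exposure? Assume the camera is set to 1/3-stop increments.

ISO 10000

Scene light: 2 1/3 stops darker.
Aperture: f/1.1 → f/1.2 → f/1.4 → f/1.6 — 1 stop smaller aperture (darker).
Shutter speed: 1/250 → 1/320 → 1/400 → 1/500 → 1/640 → 1/800 → 1/1000 → 1/1250 → 1/1600 → 1/2000 → 1/2500 — 3 1/3 stops shorter (darker).
Net so far: 6 2/3 stops darker. ISO: 100 → 125 → 160 → 200 → 250 → 320 → 400 → 500 → 640 → 800 → 1000 → 1250 → 1600 → 2000 → 2500 → 3200 → 4000 → 5000 → 6400 → 8000 → 10000.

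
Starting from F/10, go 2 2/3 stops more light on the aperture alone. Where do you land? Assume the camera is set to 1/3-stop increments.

Aperture: f/10 → f/9 → f/8 → f/7.1 → f/6.3 → f/5.6 → f/5 → f/4.5 → f/4 — 2 2/3 stops opened up (brighter).

f/4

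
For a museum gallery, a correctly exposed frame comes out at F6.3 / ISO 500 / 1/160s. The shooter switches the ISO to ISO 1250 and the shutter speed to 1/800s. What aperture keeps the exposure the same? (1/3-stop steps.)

ISO: 500 → 640 → 800 → 1000 → 1250 — 1 1/3 stops higher (brighter).
Shutter speed: 1/160 → 1/200 → 1/250 → 1/320 → 1/400 → 1/500 → 1/640 → 1/800 — 2 1/3 stops faster (darker).
Net change so far: 1 stop darker. Offset with the aperture: f/6.3 → f/5.6 → f/5 → f/4.5.

f/4.5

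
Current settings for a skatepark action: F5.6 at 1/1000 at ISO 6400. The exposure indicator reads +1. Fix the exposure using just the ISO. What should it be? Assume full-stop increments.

ISO 3200

Overexposed by 1 stop → need 1 stop darker.
ISO: 6400 → 3200.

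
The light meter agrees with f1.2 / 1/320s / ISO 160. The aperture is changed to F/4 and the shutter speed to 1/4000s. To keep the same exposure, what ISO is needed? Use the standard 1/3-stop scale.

ISO 20000

Aperture: f/1.2 → f/1.4 → f/1.6 → f/1.8 → f/2 → f/2.2 → f/2.5 → f/2.8 → f/3.2 → f/3.5 → f/4 — 3 1/3 stops smaller aperture (darker).
Shutter speed: 1/320 → 1/400 → 1/500 → 1/640 → 1/800 → 1/1000 → 1/1250 → 1/1600 → 1/2000 → 1/2500 → 1/3200 → 1/4000 — 3 2/3 stops shorter (darker).
Net change so far: 7 stops darker. Offset with the ISO: 160 → 200 → 250 → 320 → 400 → 500 → 640 → 800 → 1000 → 1250 → 1600 → 2000 → 2500 → 3200 → 4000 → 5000 → 6400 → 8000 → 10000 → 12800 → 16000 → 20000.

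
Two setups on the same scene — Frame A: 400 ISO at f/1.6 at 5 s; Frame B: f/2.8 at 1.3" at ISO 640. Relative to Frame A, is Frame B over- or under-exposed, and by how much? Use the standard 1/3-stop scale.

Aperture: f/1.6 → f/1.8 → f/2 → f/2.2 → f/2.5 → f/2.8 — 1 2/3 stops narrower (darker).
Shutter speed: 5 → 4 → 3.2 → 2.5 → 2 → 1.6 → 1.3 — 2 stops faster (darker).
ISO: 400 → 500 → 640 — 2/3 stop higher (brighter).
Net: −1 2/3 −2 +2/3 = −3 stops.

3 stops darker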